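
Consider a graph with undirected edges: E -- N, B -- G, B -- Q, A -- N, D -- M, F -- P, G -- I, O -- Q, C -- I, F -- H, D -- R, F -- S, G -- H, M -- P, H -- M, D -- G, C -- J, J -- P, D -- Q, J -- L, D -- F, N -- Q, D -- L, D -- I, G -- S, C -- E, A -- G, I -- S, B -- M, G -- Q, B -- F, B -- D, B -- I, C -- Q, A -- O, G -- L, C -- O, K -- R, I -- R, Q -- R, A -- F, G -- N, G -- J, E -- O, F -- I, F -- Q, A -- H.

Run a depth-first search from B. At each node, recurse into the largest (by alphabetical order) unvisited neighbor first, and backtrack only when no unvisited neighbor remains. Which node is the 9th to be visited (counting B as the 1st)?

E

Visit B
B → Q
Q → R
R → K
R → I
I → S
S → G
G → N
N → E
E → O
O → C
C → J
J → P
P → M
M → H
H → F
F → D
D → L
F → A

Visit order: B, Q, R, K, I, S, G, N, E, O, C, J, P, M, H, F, D, L, A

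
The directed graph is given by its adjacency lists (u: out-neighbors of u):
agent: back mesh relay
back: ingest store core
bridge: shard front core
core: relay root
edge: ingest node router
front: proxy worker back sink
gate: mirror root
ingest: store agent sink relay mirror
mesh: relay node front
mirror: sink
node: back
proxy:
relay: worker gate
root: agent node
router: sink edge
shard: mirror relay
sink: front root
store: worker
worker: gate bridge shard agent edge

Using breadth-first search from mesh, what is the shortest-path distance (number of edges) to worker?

2

Level 0: mesh
Level 1: front, node, relay
Level 2: back, gate, proxy, sink, worker
Level 3: agent, bridge, core, edge, ingest, mirror, root, shard, store
Level 4: router
worker first appears at level 2.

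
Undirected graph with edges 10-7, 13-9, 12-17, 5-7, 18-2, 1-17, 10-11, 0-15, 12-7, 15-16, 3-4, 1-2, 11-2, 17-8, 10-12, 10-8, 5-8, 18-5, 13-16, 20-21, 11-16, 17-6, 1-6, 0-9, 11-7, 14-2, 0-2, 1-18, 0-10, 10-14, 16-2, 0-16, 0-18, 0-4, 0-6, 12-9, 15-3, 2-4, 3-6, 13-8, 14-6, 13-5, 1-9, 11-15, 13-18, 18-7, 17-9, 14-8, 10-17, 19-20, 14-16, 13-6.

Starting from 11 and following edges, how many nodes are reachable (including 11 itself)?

BFS from 11 visits: 11, 16, 15, 10, 7, 2, 14, 13, 0, 3, 17, 12, 8, 18, 5, 4, 1, 6, 9
Reachable nodes: 19 of 22 total.

19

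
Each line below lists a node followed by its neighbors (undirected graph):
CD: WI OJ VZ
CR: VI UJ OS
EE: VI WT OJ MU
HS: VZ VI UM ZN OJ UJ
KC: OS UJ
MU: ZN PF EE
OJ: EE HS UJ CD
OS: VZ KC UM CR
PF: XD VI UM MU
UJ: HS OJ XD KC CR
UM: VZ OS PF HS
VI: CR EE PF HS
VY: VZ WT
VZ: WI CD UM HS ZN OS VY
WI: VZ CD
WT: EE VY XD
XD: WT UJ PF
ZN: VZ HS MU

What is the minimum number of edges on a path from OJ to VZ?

2

Level 0: OJ
Level 1: CD, EE, HS, UJ
Level 2: CR, KC, MU, UM, VI, VZ, WI, WT, XD, ZN
Level 3: OS, PF, VY
VZ first appears at level 2.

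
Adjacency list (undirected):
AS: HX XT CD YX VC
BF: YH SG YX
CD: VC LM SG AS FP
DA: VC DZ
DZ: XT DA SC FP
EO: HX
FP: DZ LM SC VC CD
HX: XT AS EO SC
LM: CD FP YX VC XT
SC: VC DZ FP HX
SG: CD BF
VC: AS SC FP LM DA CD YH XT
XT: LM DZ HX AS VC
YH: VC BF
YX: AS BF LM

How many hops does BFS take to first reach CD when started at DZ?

2

Level 0: DZ
Level 1: DA, FP, SC, XT
Level 2: AS, CD, HX, LM, VC
Level 3: EO, SG, YH, YX
Level 4: BF
CD first appears at level 2.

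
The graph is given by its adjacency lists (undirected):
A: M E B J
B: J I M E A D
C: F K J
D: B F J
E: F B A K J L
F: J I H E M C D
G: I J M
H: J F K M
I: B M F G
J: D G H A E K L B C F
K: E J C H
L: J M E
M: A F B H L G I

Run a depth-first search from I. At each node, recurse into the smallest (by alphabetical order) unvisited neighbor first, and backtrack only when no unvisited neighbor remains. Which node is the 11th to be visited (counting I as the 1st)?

Visit I
I → B
B → A
A → E
E → F
F → C
C → J
J → D
J → G
G → M
M → H
H → K
M → L

Visit order: I, B, A, E, F, C, J, D, G, M, H, K, L

H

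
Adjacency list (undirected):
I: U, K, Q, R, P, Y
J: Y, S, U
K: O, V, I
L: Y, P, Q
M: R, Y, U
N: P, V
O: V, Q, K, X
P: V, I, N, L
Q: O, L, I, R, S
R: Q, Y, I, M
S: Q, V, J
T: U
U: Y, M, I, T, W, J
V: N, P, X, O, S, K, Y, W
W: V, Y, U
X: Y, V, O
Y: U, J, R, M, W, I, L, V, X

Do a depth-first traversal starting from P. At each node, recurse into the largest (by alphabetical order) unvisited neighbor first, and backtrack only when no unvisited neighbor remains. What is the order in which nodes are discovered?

P, V, Y, X, O, Q, S, J, U, W, T, M, R, I, K, L, N

Visit P
P → V
V → Y
Y → X
X → O
O → Q
Q → S
S → J
J → U
U → W
U → T
U → M
M → R
R → I
I → K
Q → L
V → N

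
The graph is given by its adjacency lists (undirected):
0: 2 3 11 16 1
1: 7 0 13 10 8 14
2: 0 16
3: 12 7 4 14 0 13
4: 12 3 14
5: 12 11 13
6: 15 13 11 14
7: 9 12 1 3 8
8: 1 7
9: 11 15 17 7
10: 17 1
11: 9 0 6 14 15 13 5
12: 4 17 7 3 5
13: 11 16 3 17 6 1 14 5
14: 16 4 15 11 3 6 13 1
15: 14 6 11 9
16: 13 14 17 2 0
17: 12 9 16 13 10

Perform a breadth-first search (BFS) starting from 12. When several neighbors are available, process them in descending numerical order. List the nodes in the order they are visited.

12, 17, 7, 5, 4, 3, 16, 13, 10, 9, 8, 1, 11, 14, 0, 2, 6, 15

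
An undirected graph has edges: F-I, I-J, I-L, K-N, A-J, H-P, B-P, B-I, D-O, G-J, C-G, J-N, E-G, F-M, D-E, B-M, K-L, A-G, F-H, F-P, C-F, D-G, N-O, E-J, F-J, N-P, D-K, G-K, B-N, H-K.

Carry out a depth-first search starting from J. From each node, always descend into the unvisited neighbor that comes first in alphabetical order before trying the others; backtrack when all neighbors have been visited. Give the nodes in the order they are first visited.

Visit J
J → A
A → G
G → C
C → F
F → H
H → K
K → D
D → E
D → O
O → N
N → B
B → I
I → L
B → M
B → P

J, A, G, C, F, H, K, D, E, O, N, B, I, L, M, P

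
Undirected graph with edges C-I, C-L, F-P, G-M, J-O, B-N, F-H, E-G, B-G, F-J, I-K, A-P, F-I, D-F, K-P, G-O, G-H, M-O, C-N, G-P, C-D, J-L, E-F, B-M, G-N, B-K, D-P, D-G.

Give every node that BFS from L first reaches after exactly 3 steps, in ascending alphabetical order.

B, E, G, H, K, M, P

Level 0: L
Level 1: C, J
Level 2: D, F, I, N, O
Level 3: B, E, G, H, K, M, P
Level 4: A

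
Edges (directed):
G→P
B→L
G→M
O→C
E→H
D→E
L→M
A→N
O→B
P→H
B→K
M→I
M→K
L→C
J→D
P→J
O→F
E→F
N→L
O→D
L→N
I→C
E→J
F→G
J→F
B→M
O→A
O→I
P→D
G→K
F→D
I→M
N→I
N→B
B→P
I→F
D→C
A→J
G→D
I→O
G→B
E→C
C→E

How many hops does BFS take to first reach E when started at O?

2

Level 0: O
Level 1: A, B, C, D, F, I
Level 2: E, G, J, K, L, M, N, P
Level 3: H
E first appears at level 2.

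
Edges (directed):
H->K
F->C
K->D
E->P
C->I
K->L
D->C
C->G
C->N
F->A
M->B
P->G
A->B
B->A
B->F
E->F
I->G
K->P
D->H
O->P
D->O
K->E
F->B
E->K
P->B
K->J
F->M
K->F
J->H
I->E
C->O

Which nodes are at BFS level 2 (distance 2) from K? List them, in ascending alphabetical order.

A, B, C, G, H, M, O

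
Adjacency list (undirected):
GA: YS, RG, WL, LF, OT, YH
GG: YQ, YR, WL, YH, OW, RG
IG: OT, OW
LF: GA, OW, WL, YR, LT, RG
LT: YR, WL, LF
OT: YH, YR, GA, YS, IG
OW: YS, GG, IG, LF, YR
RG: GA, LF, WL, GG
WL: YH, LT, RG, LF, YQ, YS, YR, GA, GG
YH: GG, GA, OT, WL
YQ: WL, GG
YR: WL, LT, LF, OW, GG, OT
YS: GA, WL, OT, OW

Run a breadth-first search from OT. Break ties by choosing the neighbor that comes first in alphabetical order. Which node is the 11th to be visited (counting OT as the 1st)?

Visit OT; enqueue GA, IG, YH, YR, YS → queue [GA, IG, YH, YR, YS]
Visit GA; enqueue LF, RG, WL → queue [IG, YH, YR, YS, LF, RG, WL]
Visit IG; enqueue OW → queue [YH, YR, YS, LF, RG, WL, OW]
Visit YH; enqueue GG → queue [YR, YS, LF, RG, WL, OW, GG]
Visit YR; enqueue LT → queue [YS, LF, RG, WL, OW, GG, LT]
Visit YS → queue [LF, RG, WL, OW, GG, LT]
Visit LF → queue [RG, WL, OW, GG, LT]
Visit RG → queue [WL, OW, GG, LT]
Visit WL; enqueue YQ → queue [OW, GG, LT, YQ]
Visit OW → queue [GG, LT, YQ]
Visit GG → queue [LT, YQ]
Visit LT → queue [YQ]
Visit YQ → queue []

Visit order: OT, GA, IG, YH, YR, YS, LF, RG, WL, OW, GG, LT, YQ

GG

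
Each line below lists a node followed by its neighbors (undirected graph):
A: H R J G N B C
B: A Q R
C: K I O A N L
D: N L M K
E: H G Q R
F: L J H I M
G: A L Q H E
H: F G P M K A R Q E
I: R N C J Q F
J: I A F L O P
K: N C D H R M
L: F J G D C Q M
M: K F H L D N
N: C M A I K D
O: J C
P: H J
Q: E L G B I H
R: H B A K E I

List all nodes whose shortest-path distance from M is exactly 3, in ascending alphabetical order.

Level 0: M
Level 1: D, F, H, K, L, N
Level 2: A, C, E, G, I, J, P, Q, R
Level 3: B, O

B, O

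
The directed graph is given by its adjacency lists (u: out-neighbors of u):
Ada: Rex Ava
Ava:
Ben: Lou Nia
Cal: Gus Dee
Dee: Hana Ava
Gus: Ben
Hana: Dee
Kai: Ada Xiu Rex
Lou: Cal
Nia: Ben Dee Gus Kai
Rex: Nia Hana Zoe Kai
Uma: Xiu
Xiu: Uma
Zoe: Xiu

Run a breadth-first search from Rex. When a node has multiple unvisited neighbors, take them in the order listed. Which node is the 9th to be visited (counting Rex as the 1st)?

Xiu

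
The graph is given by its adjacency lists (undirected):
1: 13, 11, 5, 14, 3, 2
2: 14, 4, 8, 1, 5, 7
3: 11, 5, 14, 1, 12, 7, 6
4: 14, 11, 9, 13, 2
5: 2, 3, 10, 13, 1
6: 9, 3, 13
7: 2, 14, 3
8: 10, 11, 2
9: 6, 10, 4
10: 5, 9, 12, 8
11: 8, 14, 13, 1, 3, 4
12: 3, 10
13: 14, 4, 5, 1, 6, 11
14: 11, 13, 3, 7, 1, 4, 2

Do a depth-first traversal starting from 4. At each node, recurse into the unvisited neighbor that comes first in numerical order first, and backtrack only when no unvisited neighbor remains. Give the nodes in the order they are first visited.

4, 2, 1, 3, 5, 10, 8, 11, 13, 6, 9, 14, 7, 12

Visit 4
4 → 2
2 → 1
1 → 3
3 → 5
5 → 10
10 → 8
8 → 11
11 → 13
13 → 6
6 → 9
13 → 14
14 → 7
10 → 12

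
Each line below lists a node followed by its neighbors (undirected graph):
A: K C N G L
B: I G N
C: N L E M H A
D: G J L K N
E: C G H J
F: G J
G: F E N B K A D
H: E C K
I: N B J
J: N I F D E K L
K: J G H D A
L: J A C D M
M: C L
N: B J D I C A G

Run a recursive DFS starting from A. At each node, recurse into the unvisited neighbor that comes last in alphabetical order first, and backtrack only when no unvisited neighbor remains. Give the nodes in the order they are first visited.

Visit A
A → N
N → J
J → L
L → M
M → C
C → H
H → K
K → G
G → F
G → E
G → D
G → B
B → I

A, N, J, L, M, C, H, K, G, F, E, D, B, I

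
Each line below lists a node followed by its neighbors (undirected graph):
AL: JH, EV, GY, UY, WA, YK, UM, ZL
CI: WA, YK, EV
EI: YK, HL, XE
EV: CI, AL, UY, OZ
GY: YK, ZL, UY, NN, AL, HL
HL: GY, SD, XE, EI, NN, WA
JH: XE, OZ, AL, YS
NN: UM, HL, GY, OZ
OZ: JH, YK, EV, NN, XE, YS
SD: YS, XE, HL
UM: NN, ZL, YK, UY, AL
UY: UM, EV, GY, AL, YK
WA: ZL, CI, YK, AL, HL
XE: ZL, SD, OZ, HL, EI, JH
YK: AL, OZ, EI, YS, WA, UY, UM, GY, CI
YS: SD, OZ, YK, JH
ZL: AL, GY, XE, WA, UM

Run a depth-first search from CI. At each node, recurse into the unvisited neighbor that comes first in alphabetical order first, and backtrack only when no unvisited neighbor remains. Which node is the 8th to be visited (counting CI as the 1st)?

Visit CI
CI → EV
EV → AL
AL → GY
GY → HL
HL → EI
EI → XE
XE → JH
JH → OZ
OZ → NN
NN → UM
UM → UY
UY → YK
YK → WA
WA → ZL
YK → YS
YS → SD

Visit order: CI, EV, AL, GY, HL, EI, XE, JH, OZ, NN, UM, UY, YK, WA, ZL, YS, SD

JH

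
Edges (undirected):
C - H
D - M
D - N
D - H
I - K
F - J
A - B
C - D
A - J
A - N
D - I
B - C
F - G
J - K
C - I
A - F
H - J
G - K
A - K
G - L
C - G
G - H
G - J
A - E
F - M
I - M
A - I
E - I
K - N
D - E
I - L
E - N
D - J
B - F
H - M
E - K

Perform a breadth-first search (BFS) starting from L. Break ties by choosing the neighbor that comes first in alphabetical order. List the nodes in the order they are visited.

L, G, I, C, F, H, J, K, A, D, E, M, B, N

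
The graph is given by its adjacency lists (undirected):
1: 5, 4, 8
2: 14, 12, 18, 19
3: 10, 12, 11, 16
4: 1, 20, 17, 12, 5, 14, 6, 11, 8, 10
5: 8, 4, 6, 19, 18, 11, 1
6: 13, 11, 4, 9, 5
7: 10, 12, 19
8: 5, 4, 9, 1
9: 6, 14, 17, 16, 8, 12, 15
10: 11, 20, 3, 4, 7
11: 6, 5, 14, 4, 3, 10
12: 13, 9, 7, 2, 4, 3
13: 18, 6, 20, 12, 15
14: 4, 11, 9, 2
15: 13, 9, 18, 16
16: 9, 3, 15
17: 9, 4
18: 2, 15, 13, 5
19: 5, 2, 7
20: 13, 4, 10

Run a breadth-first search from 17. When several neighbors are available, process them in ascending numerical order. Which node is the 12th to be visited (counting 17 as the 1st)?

20

Visit 17; enqueue 4, 9 → queue [4, 9]
Visit 4; enqueue 1, 5, 6, 8, 10, 11, 12, 14, 20 → queue [9, 1, 5, 6, 8, 10, 11, 12, 14, 20]
Visit 9; enqueue 15, 16 → queue [1, 5, 6, 8, 10, 11, 12, 14, 20, 15, 16]
Visit 1 → queue [5, 6, 8, 10, 11, 12, 14, 20, 15, 16]
Visit 5; enqueue 18, 19 → queue [6, 8, 10, 11, 12, 14, 20, 15, 16, 18, 19]
Visit 6; enqueue 13 → queue [8, 10, 11, 12, 14, 20, 15, 16, 18, 19, 13]
Visit 8 → queue [10, 11, 12, 14, 20, 15, 16, 18, 19, 13]
Visit 10; enqueue 3, 7 → queue [11, 12, 14, 20, 15, 16, 18, 19, 13, 3, 7]
Visit 11 → queue [12, 14, 20, 15, 16, 18, 19, 13, 3, 7]
Visit 12; enqueue 2 → queue [14, 20, 15, 16, 18, 19, 13, 3, 7, 2]
Visit 14 → queue [20, 15, 16, 18, 19, 13, 3, 7, 2]
Visit 20 → queue [15, 16, 18, 19, 13, 3, 7, 2]
Visit 15 → queue [16, 18, 19, 13, 3, 7, 2]
Visit 16 → queue [18, 19, 13, 3, 7, 2]
Visit 18 → queue [19, 13, 3, 7, 2]
Visit 19 → queue [13, 3, 7, 2]
Visit 13 → queue [3, 7, 2]
Visit 3 → queue [7, 2]
Visit 7 → queue [2]
Visit 2 → queue []

Visit order: 17, 4, 9, 1, 5, 6, 8, 10, 11, 12, 14, 20, 15, 16, 18, 19, 13, 3, 7, 2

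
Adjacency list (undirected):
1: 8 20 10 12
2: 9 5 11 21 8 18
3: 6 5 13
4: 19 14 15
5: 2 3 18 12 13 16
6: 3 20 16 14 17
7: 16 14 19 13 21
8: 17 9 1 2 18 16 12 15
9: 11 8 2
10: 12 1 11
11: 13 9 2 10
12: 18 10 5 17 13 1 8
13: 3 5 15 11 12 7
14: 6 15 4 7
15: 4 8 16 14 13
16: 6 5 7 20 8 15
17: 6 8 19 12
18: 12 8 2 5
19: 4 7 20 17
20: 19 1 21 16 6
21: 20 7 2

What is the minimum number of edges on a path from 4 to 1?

3

Level 0: 4
Level 1: 14, 15, 19
Level 2: 6, 7, 8, 13, 16, 17, 20
Level 3: 1, 2, 3, 5, 9, 11, 12, 18, 21
Level 4: 10
1 first appears at level 3.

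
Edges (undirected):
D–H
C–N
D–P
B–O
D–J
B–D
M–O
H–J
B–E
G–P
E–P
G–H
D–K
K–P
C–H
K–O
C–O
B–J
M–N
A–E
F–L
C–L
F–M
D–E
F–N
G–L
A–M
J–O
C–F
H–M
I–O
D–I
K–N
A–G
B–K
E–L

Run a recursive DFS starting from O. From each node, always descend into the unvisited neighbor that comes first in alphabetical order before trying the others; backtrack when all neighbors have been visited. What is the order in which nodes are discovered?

Visit O
O → B
B → D
D → E
E → A
A → G
G → H
H → C
C → F
F → L
F → M
M → N
N → K
K → P
H → J
D → I

O, B, D, E, A, G, H, C, F, L, M, N, K, P, J, I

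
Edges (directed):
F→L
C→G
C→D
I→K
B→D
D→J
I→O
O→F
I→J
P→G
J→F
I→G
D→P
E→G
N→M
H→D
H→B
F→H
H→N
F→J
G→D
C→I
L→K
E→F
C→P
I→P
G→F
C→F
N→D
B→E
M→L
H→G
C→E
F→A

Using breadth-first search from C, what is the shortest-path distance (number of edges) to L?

2

Level 0: C
Level 1: D, E, F, G, I, P
Level 2: A, H, J, K, L, O
Level 3: B, N
Level 4: M
L first appears at level 2.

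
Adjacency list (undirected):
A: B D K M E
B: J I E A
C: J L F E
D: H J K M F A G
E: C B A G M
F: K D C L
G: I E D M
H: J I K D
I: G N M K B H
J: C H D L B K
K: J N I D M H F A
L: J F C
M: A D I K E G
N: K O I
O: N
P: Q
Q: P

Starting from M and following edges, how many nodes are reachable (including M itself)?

BFS from M visits: M, K, I, G, E, D, A, N, J, H, F, B, C, O, L
Reachable nodes: 15 of 17 total.

15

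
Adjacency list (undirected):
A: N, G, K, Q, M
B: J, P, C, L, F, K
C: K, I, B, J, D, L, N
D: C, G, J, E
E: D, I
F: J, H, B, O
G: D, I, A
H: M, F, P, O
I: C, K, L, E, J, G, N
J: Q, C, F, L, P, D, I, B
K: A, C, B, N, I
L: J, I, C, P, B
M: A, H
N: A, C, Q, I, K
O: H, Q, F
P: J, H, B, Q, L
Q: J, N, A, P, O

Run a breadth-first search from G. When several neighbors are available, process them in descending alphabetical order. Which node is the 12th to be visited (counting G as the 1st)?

Visit G; enqueue I, D, A → queue [I, D, A]
Visit I; enqueue N, L, K, J, E, C → queue [D, A, N, L, K, J, E, C]
Visit D → queue [A, N, L, K, J, E, C]
Visit A; enqueue Q, M → queue [N, L, K, J, E, C, Q, M]
Visit N → queue [L, K, J, E, C, Q, M]
Visit L; enqueue P, B → queue [K, J, E, C, Q, M, P, B]
Visit K → queue [J, E, C, Q, M, P, B]
Visit J; enqueue F → queue [E, C, Q, M, P, B, F]
Visit E → queue [C, Q, M, P, B, F]
Visit C → queue [Q, M, P, B, F]
Visit Q; enqueue O → queue [M, P, B, F, O]
Visit M; enqueue H → queue [P, B, F, O, H]
Visit P → queue [B, F, O, H]
Visit B → queue [F, O, H]
Visit F → queue [O, H]
Visit O → queue [H]
Visit H → queue []

Visit order: G, I, D, A, N, L, K, J, E, C, Q, M, P, B, F, O, H

M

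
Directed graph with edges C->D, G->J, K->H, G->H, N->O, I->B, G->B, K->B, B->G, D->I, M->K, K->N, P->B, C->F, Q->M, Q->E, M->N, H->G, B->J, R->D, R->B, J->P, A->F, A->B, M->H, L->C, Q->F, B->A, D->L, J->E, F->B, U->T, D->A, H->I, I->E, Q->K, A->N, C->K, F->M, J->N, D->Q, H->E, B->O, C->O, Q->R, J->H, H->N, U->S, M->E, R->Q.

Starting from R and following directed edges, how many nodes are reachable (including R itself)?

BFS from R visits: R, B, D, Q, A, G, J, O, I, L, E, F, K, M, N, H, P, C
Reachable nodes: 18 of 21 total.

18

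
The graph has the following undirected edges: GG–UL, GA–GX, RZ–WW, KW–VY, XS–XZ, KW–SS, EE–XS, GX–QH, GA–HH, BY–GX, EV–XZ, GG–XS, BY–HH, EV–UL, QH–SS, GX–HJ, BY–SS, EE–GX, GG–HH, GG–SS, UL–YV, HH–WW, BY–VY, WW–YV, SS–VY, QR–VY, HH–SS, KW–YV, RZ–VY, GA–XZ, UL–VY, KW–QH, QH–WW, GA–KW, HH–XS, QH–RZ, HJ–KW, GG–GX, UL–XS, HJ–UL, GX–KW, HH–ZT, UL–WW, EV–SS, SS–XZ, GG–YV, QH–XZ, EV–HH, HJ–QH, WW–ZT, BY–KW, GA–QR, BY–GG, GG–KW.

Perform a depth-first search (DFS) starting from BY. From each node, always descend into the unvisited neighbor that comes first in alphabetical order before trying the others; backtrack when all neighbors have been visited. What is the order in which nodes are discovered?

Visit BY
BY → GG
GG → GX
GX → EE
EE → XS
XS → HH
HH → EV
EV → SS
SS → KW
KW → GA
GA → QR
QR → VY
VY → RZ
RZ → QH
QH → HJ
HJ → UL
UL → WW
WW → YV
WW → ZT
QH → XZ

BY -> GG -> GX -> EE -> XS -> HH -> EV -> SS -> KW -> GA -> QR -> VY -> RZ -> QH -> HJ -> UL -> WW -> YV -> ZT -> XZ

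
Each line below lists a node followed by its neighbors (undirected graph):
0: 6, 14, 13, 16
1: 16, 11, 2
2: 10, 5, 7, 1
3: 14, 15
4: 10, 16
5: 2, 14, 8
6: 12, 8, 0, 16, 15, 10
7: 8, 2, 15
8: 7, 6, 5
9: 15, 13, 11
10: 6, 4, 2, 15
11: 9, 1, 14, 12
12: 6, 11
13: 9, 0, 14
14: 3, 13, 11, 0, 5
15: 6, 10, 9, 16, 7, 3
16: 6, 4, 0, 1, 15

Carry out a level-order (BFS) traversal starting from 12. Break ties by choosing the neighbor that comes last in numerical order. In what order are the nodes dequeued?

12 → 11 → 6 → 14 → 9 → 1 → 16 → 15 → 10 → 8 → 0 → 13 → 5 → 3 → 2 → 4 → 7

Visit 12; enqueue 11, 6 → queue [11, 6]
Visit 11; enqueue 14, 9, 1 → queue [6, 14, 9, 1]
Visit 6; enqueue 16, 15, 10, 8, 0 → queue [14, 9, 1, 16, 15, 10, 8, 0]
Visit 14; enqueue 13, 5, 3 → queue [9, 1, 16, 15, 10, 8, 0, 13, 5, 3]
Visit 9 → queue [1, 16, 15, 10, 8, 0, 13, 5, 3]
Visit 1; enqueue 2 → queue [16, 15, 10, 8, 0, 13, 5, 3, 2]
Visit 16; enqueue 4 → queue [15, 10, 8, 0, 13, 5, 3, 2, 4]
Visit 15; enqueue 7 → queue [10, 8, 0, 13, 5, 3, 2, 4, 7]
Visit 10 → queue [8, 0, 13, 5, 3, 2, 4, 7]
Visit 8 → queue [0, 13, 5, 3, 2, 4, 7]
Visit 0 → queue [13, 5, 3, 2, 4, 7]
Visit 13 → queue [5, 3, 2, 4, 7]
Visit 5 → queue [3, 2, 4, 7]
Visit 3 → queue [2, 4, 7]
Visit 2 → queue [4, 7]
Visit 4 → queue [7]
Visit 7 → queue []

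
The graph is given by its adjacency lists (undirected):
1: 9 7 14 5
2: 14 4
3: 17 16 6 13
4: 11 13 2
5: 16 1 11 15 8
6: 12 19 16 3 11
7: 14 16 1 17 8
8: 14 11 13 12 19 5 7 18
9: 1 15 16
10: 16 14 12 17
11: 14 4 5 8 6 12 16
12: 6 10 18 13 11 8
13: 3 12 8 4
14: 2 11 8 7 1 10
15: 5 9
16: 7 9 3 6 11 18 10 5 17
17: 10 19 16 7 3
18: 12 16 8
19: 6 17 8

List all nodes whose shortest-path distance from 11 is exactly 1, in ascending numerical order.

4, 5, 6, 8, 12, 14, 16

Level 0: 11
Level 1: 4, 5, 6, 8, 12, 14, 16
Level 2: 1, 2, 3, 7, 9, 10, 13, 15, 17, 18, 19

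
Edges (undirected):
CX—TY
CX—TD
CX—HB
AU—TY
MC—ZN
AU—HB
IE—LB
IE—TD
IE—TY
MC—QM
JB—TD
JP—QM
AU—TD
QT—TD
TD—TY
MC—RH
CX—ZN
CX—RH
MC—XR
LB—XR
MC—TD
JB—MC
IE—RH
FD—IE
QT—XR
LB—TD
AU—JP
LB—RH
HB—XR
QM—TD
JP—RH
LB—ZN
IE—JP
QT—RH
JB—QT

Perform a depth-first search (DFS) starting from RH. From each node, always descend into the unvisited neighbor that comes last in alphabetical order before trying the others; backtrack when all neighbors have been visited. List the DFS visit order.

RH, QT, XR, MC, ZN, LB, TD, TY, IE, JP, QM, AU, HB, CX, FD, JB

Visit RH
RH → QT
QT → XR
XR → MC
MC → ZN
ZN → LB
LB → TD
TD → TY
TY → IE
IE → JP
JP → QM
JP → AU
AU → HB
HB → CX
IE → FD
TD → JB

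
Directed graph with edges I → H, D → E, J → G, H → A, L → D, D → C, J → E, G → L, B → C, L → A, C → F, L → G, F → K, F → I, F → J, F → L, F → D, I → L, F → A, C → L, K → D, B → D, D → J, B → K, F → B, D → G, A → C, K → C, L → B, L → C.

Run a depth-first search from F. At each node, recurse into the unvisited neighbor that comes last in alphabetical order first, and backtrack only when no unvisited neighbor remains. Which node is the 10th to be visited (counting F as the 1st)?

A

Visit F
F → L
L → G
L → D
D → J
J → E
D → C
L → B
B → K
L → A
F → I
I → H

Visit order: F, L, G, D, J, E, C, B, K, A, I, H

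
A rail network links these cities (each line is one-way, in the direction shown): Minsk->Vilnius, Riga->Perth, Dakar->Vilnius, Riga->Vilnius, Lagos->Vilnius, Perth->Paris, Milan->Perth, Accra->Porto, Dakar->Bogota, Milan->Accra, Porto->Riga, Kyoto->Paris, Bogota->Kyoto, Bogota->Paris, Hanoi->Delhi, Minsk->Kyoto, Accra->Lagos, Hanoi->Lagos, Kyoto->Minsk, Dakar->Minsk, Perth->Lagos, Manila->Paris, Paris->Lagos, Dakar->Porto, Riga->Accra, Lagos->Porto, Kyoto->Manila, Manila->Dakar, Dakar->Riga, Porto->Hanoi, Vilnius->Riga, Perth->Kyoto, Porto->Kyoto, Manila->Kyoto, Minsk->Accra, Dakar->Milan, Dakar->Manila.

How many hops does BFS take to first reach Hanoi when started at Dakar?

2

Level 0: Dakar
Level 1: Bogota, Manila, Milan, Minsk, Porto, Riga, Vilnius
Level 2: Accra, Hanoi, Kyoto, Paris, Perth
Level 3: Delhi, Lagos
Hanoi first appears at level 2.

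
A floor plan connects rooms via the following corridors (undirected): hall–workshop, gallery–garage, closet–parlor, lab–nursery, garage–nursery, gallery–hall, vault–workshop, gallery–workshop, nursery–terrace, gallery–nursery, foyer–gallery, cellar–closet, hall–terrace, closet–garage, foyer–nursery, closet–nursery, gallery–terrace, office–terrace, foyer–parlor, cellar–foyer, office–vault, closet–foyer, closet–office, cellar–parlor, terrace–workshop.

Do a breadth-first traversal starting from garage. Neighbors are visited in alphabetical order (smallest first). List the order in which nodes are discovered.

Visit garage; enqueue closet, gallery, nursery → queue [closet, gallery, nursery]
Visit closet; enqueue cellar, foyer, office, parlor → queue [gallery, nursery, cellar, foyer, office, parlor]
Visit gallery; enqueue hall, terrace, workshop → queue [nursery, cellar, foyer, office, parlor, hall, terrace, workshop]
Visit nursery; enqueue lab → queue [cellar, foyer, office, parlor, hall, terrace, workshop, lab]
Visit cellar → queue [foyer, office, parlor, hall, terrace, workshop, lab]
Visit foyer → queue [office, parlor, hall, terrace, workshop, lab]
Visit office; enqueue vault → queue [parlor, hall, terrace, workshop, lab, vault]
Visit parlor → queue [hall, terrace, workshop, lab, vault]
Visit hall → queue [terrace, workshop, lab, vault]
Visit terrace → queue [workshop, lab, vault]
Visit workshop → queue [lab, vault]
Visit lab → queue [vault]
Visit vault → queue []

garage closet gallery nursery cellar foyer office parlor hall terrace workshop lab vault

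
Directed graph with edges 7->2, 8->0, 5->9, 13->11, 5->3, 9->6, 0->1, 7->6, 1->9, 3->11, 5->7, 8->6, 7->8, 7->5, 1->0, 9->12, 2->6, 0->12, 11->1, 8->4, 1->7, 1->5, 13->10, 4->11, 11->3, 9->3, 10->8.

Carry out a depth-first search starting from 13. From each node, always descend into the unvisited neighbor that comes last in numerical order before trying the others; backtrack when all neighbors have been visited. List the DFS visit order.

13 → 11 → 3 → 1 → 9 → 12 → 6 → 7 → 8 → 4 → 0 → 5 → 2 → 10

Visit 13
13 → 11
11 → 3
11 → 1
1 → 9
9 → 12
9 → 6
1 → 7
7 → 8
8 → 4
8 → 0
7 → 5
7 → 2
13 → 10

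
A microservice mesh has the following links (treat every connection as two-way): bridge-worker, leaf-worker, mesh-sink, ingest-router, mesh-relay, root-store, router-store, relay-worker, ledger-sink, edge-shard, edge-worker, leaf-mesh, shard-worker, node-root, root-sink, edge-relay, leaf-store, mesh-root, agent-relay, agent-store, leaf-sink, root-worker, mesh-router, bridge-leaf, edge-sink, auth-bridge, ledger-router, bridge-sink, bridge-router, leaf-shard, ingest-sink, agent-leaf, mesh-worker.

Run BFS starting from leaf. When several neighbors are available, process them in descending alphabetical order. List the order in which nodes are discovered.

leaf worker store sink shard mesh bridge agent root relay edge router ledger ingest auth node

Visit leaf; enqueue worker, store, sink, shard, mesh, bridge, agent → queue [worker, store, sink, shard, mesh, bridge, agent]
Visit worker; enqueue root, relay, edge → queue [store, sink, shard, mesh, bridge, agent, root, relay, edge]
Visit store; enqueue router → queue [sink, shard, mesh, bridge, agent, root, relay, edge, router]
Visit sink; enqueue ledger, ingest → queue [shard, mesh, bridge, agent, root, relay, edge, router, ledger, ingest]
Visit shard → queue [mesh, bridge, agent, root, relay, edge, router, ledger, ingest]
Visit mesh → queue [bridge, agent, root, relay, edge, router, ledger, ingest]
Visit bridge; enqueue auth → queue [agent, root, relay, edge, router, ledger, ingest, auth]
Visit agent → queue [root, relay, edge, router, ledger, ingest, auth]
Visit root; enqueue node → queue [relay, edge, router, ledger, ingest, auth, node]
Visit relay → queue [edge, router, ledger, ingest, auth, node]
Visit edge → queue [router, ledger, ingest, auth, node]
Visit router → queue [ledger, ingest, auth, node]
Visit ledger → queue [ingest, auth, node]
Visit ingest → queue [auth, node]
Visit auth → queue [node]
Visit node → queue []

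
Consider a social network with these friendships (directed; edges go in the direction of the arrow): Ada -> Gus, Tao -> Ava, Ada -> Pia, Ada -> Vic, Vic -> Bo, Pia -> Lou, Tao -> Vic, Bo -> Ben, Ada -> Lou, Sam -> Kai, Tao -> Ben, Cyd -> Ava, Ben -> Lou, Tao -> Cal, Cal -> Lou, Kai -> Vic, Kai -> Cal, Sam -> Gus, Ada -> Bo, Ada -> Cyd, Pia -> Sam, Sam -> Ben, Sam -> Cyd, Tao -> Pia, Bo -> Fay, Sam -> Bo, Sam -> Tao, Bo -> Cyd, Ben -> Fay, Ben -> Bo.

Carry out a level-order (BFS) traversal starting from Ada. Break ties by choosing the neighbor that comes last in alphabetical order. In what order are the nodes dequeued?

Visit Ada; enqueue Vic, Pia, Lou, Gus, Cyd, Bo → queue [Vic, Pia, Lou, Gus, Cyd, Bo]
Visit Vic → queue [Pia, Lou, Gus, Cyd, Bo]
Visit Pia; enqueue Sam → queue [Lou, Gus, Cyd, Bo, Sam]
Visit Lou → queue [Gus, Cyd, Bo, Sam]
Visit Gus → queue [Cyd, Bo, Sam]
Visit Cyd; enqueue Ava → queue [Bo, Sam, Ava]
Visit Bo; enqueue Fay, Ben → queue [Sam, Ava, Fay, Ben]
Visit Sam; enqueue Tao, Kai → queue [Ava, Fay, Ben, Tao, Kai]
Visit Ava → queue [Fay, Ben, Tao, Kai]
Visit Fay → queue [Ben, Tao, Kai]
Visit Ben → queue [Tao, Kai]
Visit Tao; enqueue Cal → queue [Kai, Cal]
Visit Kai → queue [Cal]
Visit Cal → queue []

Ada -> Vic -> Pia -> Lou -> Gus -> Cyd -> Bo -> Sam -> Ava -> Fay -> Ben -> Tao -> Kai -> Cal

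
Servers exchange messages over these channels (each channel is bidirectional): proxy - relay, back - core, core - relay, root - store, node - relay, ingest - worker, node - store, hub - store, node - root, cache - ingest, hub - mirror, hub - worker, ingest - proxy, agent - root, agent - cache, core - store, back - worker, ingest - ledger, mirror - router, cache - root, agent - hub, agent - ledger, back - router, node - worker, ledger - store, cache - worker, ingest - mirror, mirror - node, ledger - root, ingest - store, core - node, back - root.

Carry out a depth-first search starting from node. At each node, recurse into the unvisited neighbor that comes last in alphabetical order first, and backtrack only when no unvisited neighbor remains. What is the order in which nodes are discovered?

Visit node
node → worker
worker → ingest
ingest → store
store → root
root → ledger
ledger → agent
agent → hub
hub → mirror
mirror → router
router → back
back → core
core → relay
relay → proxy
agent → cache

node → worker → ingest → store → root → ledger → agent → hub → mirror → router → back → core → relay → proxy → cache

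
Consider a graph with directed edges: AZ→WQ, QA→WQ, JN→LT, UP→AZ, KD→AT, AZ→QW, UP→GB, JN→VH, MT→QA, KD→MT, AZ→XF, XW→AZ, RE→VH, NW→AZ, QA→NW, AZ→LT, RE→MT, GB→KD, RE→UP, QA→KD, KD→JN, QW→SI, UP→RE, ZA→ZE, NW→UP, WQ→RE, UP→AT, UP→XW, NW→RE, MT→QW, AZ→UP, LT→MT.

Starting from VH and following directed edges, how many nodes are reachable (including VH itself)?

1

BFS from VH visits: VH
Reachable nodes: 1 of 19 total.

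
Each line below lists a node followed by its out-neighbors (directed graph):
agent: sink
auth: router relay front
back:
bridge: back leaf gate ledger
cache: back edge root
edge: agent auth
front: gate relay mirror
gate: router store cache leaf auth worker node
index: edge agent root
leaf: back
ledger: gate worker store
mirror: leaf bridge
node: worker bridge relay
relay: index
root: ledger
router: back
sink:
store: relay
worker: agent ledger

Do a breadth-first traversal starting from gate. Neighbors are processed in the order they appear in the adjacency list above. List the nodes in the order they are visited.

gate -> router -> store -> cache -> leaf -> auth -> worker -> node -> back -> relay -> edge -> root -> front -> agent -> ledger -> bridge -> index -> mirror -> sink

Visit gate; enqueue router, store, cache, leaf, auth, worker, node → queue [router, store, cache, leaf, auth, worker, node]
Visit router; enqueue back → queue [store, cache, leaf, auth, worker, node, back]
Visit store; enqueue relay → queue [cache, leaf, auth, worker, node, back, relay]
Visit cache; enqueue edge, root → queue [leaf, auth, worker, node, back, relay, edge, root]
Visit leaf → queue [auth, worker, node, back, relay, edge, root]
Visit auth; enqueue front → queue [worker, node, back, relay, edge, root, front]
Visit worker; enqueue agent, ledger → queue [node, back, relay, edge, root, front, agent, ledger]
Visit node; enqueue bridge → queue [back, relay, edge, root, front, agent, ledger, bridge]
Visit back → queue [relay, edge, root, front, agent, ledger, bridge]
Visit relay; enqueue index → queue [edge, root, front, agent, ledger, bridge, index]
Visit edge → queue [root, front, agent, ledger, bridge, index]
Visit root → queue [front, agent, ledger, bridge, index]
Visit front; enqueue mirror → queue [agent, ledger, bridge, index, mirror]
Visit agent; enqueue sink → queue [ledger, bridge, index, mirror, sink]
Visit ledger → queue [bridge, index, mirror, sink]
Visit bridge → queue [index, mirror, sink]
Visit index → queue [mirror, sink]
Visit mirror → queue [sink]
Visit sink → queue []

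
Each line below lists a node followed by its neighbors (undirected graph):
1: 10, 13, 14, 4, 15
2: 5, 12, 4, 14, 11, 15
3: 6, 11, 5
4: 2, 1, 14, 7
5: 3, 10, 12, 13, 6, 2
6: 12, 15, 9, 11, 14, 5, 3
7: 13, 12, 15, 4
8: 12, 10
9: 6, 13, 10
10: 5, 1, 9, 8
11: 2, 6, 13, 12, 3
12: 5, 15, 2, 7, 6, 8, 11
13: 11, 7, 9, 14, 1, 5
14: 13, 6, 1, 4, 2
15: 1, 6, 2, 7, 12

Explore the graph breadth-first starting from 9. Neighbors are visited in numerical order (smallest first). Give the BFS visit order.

Visit 9; enqueue 6, 10, 13 → queue [6, 10, 13]
Visit 6; enqueue 3, 5, 11, 12, 14, 15 → queue [10, 13, 3, 5, 11, 12, 14, 15]
Visit 10; enqueue 1, 8 → queue [13, 3, 5, 11, 12, 14, 15, 1, 8]
Visit 13; enqueue 7 → queue [3, 5, 11, 12, 14, 15, 1, 8, 7]
Visit 3 → queue [5, 11, 12, 14, 15, 1, 8, 7]
Visit 5; enqueue 2 → queue [11, 12, 14, 15, 1, 8, 7, 2]
Visit 11 → queue [12, 14, 15, 1, 8, 7, 2]
Visit 12 → queue [14, 15, 1, 8, 7, 2]
Visit 14; enqueue 4 → queue [15, 1, 8, 7, 2, 4]
Visit 15 → queue [1, 8, 7, 2, 4]
Visit 1 → queue [8, 7, 2, 4]
Visit 8 → queue [7, 2, 4]
Visit 7 → queue [2, 4]
Visit 2 → queue [4]
Visit 4 → queue []

9 -> 6 -> 10 -> 13 -> 3 -> 5 -> 11 -> 12 -> 14 -> 15 -> 1 -> 8 -> 7 -> 2 -> 4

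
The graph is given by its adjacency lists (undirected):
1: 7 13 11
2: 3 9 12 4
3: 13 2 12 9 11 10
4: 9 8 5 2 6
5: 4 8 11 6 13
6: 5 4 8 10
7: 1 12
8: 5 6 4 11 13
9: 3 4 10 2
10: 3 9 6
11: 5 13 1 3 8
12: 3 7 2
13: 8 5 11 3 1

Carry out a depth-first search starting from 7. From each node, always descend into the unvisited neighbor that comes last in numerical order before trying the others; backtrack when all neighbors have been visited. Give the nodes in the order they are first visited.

Visit 7
7 → 12
12 → 3
3 → 13
13 → 11
11 → 8
8 → 6
6 → 10
10 → 9
9 → 4
4 → 5
4 → 2
11 → 1

7 → 12 → 3 → 13 → 11 → 8 → 6 → 10 → 9 → 4 → 5 → 2 → 1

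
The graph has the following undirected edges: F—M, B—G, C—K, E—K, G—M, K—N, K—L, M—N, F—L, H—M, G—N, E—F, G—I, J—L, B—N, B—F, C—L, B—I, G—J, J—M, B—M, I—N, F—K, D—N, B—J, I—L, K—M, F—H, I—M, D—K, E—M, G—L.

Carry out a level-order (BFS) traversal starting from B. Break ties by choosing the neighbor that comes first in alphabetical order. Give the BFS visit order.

Visit B; enqueue F, G, I, J, M, N → queue [F, G, I, J, M, N]
Visit F; enqueue E, H, K, L → queue [G, I, J, M, N, E, H, K, L]
Visit G → queue [I, J, M, N, E, H, K, L]
Visit I → queue [J, M, N, E, H, K, L]
Visit J → queue [M, N, E, H, K, L]
Visit M → queue [N, E, H, K, L]
Visit N; enqueue D → queue [E, H, K, L, D]
Visit E → queue [H, K, L, D]
Visit H → queue [K, L, D]
Visit K; enqueue C → queue [L, D, C]
Visit L → queue [D, C]
Visit D → queue [C]
Visit C → queue []

B, F, G, I, J, M, N, E, H, K, L, D, C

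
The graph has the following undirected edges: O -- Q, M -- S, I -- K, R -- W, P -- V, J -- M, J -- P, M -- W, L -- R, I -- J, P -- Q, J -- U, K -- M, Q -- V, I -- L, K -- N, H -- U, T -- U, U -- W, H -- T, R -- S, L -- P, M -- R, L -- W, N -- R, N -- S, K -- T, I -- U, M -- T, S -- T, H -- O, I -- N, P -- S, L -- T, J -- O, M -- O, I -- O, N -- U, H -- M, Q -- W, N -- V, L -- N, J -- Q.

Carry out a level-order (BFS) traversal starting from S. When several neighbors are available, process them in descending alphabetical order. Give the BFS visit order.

S → T → R → P → N → M → U → L → K → H → W → V → Q → J → I → O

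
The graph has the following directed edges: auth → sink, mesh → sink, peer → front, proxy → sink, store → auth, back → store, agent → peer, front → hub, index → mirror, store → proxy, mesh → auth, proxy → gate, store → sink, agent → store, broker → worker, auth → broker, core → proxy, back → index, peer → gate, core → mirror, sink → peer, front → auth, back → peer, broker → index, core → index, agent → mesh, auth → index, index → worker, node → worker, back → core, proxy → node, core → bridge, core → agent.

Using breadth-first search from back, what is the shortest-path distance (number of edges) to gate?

Level 0: back
Level 1: core, index, peer, store
Level 2: agent, auth, bridge, front, gate, mirror, proxy, sink, worker
Level 3: broker, hub, mesh, node
gate first appears at level 2.

2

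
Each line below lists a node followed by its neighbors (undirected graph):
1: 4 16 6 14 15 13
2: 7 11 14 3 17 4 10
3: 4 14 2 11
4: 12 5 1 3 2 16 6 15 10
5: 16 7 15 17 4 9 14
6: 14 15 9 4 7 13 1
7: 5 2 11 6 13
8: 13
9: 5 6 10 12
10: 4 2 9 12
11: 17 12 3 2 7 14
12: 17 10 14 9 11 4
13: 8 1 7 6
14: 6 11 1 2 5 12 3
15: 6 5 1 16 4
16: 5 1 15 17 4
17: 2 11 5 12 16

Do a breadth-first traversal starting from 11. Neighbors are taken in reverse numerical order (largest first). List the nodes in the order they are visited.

11 → 17 → 14 → 12 → 7 → 3 → 2 → 16 → 5 → 6 → 1 → 10 → 9 → 4 → 13 → 15 → 8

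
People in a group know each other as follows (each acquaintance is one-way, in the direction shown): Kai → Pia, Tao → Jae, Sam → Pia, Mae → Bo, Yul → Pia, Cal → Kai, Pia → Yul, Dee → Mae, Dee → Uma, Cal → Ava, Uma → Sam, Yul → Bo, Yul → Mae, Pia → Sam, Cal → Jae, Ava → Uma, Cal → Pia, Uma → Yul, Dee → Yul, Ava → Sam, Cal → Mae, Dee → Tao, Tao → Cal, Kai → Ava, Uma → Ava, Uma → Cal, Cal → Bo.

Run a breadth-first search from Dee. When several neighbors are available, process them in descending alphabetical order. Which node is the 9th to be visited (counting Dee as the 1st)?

Cal

Visit Dee; enqueue Yul, Uma, Tao, Mae → queue [Yul, Uma, Tao, Mae]
Visit Yul; enqueue Pia, Bo → queue [Uma, Tao, Mae, Pia, Bo]
Visit Uma; enqueue Sam, Cal, Ava → queue [Tao, Mae, Pia, Bo, Sam, Cal, Ava]
Visit Tao; enqueue Jae → queue [Mae, Pia, Bo, Sam, Cal, Ava, Jae]
Visit Mae → queue [Pia, Bo, Sam, Cal, Ava, Jae]
Visit Pia → queue [Bo, Sam, Cal, Ava, Jae]
Visit Bo → queue [Sam, Cal, Ava, Jae]
Visit Sam → queue [Cal, Ava, Jae]
Visit Cal; enqueue Kai → queue [Ava, Jae, Kai]
Visit Ava → queue [Jae, Kai]
Visit Jae → queue [Kai]
Visit Kai → queue []

Visit order: Dee, Yul, Uma, Tao, Mae, Pia, Bo, Sam, Cal, Ava, Jae, Kai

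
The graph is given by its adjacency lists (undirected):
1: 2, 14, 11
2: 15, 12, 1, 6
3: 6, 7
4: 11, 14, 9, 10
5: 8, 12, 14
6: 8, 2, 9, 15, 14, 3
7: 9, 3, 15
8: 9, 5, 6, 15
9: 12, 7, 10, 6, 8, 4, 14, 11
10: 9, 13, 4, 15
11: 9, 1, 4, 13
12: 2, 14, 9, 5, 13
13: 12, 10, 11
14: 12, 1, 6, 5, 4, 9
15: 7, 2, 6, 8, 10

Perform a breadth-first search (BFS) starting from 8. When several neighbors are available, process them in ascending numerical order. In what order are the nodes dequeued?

8 → 5 → 6 → 9 → 15 → 12 → 14 → 2 → 3 → 4 → 7 → 10 → 11 → 13 → 1

Visit 8; enqueue 5, 6, 9, 15 → queue [5, 6, 9, 15]
Visit 5; enqueue 12, 14 → queue [6, 9, 15, 12, 14]
Visit 6; enqueue 2, 3 → queue [9, 15, 12, 14, 2, 3]
Visit 9; enqueue 4, 7, 10, 11 → queue [15, 12, 14, 2, 3, 4, 7, 10, 11]
Visit 15 → queue [12, 14, 2, 3, 4, 7, 10, 11]
Visit 12; enqueue 13 → queue [14, 2, 3, 4, 7, 10, 11, 13]
Visit 14; enqueue 1 → queue [2, 3, 4, 7, 10, 11, 13, 1]
Visit 2 → queue [3, 4, 7, 10, 11, 13, 1]
Visit 3 → queue [4, 7, 10, 11, 13, 1]
Visit 4 → queue [7, 10, 11, 13, 1]
Visit 7 → queue [10, 11, 13, 1]
Visit 10 → queue [11, 13, 1]
Visit 11 → queue [13, 1]
Visit 13 → queue [1]
Visit 1 → queue []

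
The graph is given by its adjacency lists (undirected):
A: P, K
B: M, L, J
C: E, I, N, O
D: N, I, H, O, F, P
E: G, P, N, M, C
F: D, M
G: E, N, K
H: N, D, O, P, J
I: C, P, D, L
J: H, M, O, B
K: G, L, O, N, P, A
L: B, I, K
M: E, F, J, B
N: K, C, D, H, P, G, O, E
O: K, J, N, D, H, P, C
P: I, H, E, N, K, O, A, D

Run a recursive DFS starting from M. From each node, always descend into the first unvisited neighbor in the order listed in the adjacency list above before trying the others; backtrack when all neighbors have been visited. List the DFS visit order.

M -> E -> G -> N -> K -> L -> B -> J -> H -> D -> I -> C -> O -> P -> A -> F

Visit M
M → E
E → G
G → N
N → K
K → L
L → B
B → J
J → H
H → D
D → I
I → C
C → O
O → P
P → A
D → F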